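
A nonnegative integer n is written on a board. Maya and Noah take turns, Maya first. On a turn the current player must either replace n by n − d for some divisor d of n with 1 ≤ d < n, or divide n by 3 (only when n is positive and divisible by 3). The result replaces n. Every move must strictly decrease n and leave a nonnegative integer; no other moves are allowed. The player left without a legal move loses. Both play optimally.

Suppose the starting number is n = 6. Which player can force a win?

Maya wins.

Use the standard recursion: the mover loses at a terminal position; elsewhere, the mover wins exactly when some move hands the opponent an L position.
n=0: no move → L
n=1: no move → L
n=2: reaches L-position 1 → W
n=3: reaches L-position 1 → W
n=4: only reaches 2(W), 3(W), all W → L
n=5: reaches L-position 4 → W
n=6: reaches L-position 4 → W
From 6 Maya can move to 4, reaching an L position.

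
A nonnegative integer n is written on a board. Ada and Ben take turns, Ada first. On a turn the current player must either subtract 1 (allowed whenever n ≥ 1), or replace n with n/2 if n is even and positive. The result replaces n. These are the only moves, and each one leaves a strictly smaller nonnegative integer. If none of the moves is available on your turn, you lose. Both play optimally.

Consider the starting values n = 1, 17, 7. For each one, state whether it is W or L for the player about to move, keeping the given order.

Work bottom-up. With no move the player to move loses. Otherwise the position is W if at least one move leads to an L position for the opponent, and L if every move leads to a W.
n=0: no move → L
n=1: can move to 0, which is L ⇒ W
n=2: the only move is to 1(W), a W ⇒ L
n=3: can move to 2, which is L ⇒ W
n=4: can move to 2, which is L ⇒ W
n=5: the only move is to 4(W), a W ⇒ L
n=6: can move to 5, which is L ⇒ W
n=7: the only move is to 6(W), a W ⇒ L
n=8: can move to 7, which is L ⇒ W
n=9: the only move is to 8(W), a W ⇒ L
n=10: can move to 5, which is L ⇒ W
n=11: the only move is to 10(W), a W ⇒ L
n=12: can move to 11, which is L ⇒ W
n=13: the only move is to 12(W), a W ⇒ L
n=14: can move to 7, which is L ⇒ W
n=15: the only move is to 14(W), a W ⇒ L
n=16: can move to 15, which is L ⇒ W
n=17: the only move is to 16(W), a W ⇒ L

1: W, 17: L, 7: L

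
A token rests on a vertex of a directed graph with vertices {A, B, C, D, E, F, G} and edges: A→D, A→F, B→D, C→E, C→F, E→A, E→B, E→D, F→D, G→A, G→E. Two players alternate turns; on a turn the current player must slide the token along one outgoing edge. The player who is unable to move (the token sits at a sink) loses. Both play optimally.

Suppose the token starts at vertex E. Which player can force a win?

Work bottom-up. With no move the player to move loses. Otherwise the position is W if at least one move leads to an L position for the opponent, and L if every move leads to a W.
Every edge goes from a vertex to one that appears earlier in the order D, F, A, B, E, C, G, so processing vertices in that order labels each vertex after all of its successors.
D: no outgoing edge → L
F: W (go to D, an L position)
A: W (go to D, an L position)
B: W (go to D, an L position)
E: W (go to D, an L position)
C: L (options E(W), F(W) are all W)
G: L (options E(W), A(W) are all W)
From E the player to move can move to D, reaching an L position.

The first player wins.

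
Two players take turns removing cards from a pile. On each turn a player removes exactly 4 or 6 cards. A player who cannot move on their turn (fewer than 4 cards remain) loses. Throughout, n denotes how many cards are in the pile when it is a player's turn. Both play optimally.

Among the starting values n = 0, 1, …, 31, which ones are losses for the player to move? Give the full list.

Compute win/loss labels from the base case upward. A position with no move is L. Any other position is W if it can reach an L in one move, else L.
n=0: no move → L
n=1: no move → L
n=2: no move → L
n=3: no move → L
n=4: →0(L), so W
n=5: →1(L), so W
n=6: →2(L), so W
n=7: →3(L), so W
n=8: →2(L), so W
n=9: →3(L), so W
n=10: →6(W), 4(W) — all W, so L
n=11: →7(W), 5(W) — all W, so L
n=12: →8(W), 6(W) — all W, so L
n=13: →9(W), 7(W) — all W, so L
n=14: →10(L), so W
n=15: →11(L), so W
n=16: →12(L), so W
n=17: →13(L), so W
n=18: →12(L), so W
n=19: →13(L), so W
n=20: →16(W), 14(W) — all W, so L
n=21: →17(W), 15(W) — all W, so L
n=22: →18(W), 16(W) — all W, so L
n=23: →19(W), 17(W) — all W, so L
n=24: →20(L), so W
n=25: →21(L), so W
n=26: →22(L), so W
n=27: →23(L), so W
n=28: →22(L), so W
n=29: →23(L), so W
n=30: →26(W), 24(W) — all W, so L
n=31: →27(W), 25(W) — all W, so L
Reading off the rows marked L gives the requested list; there are 14 such values of n.

0, 1, 2, 3, 10, 11, 12, 13, 20, 21, 22, 23, 30, 31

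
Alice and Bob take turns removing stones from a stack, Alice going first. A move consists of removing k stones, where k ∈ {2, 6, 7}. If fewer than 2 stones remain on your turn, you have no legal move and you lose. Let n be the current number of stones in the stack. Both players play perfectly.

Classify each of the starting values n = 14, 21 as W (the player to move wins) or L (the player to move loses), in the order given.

Build the W/L table. Terminal = L. A non-terminal position is W if it has a move to some L; otherwise it is L.
n=0: no move → L
n=1: no move → L
n=2: W (go to 0, an L position)
n=3: W (go to 1, an L position)
n=4: L (sole option 2(W) is W)
n=5: L (sole option 3(W) is W)
n=6: W (go to 4, an L position)
n=7: W (go to 5, an L position)
n=8: W (go to 1, an L position)
n=9: L (options 7(W), 3(W), 2(W) are all W)
n=10: W (go to 4, an L position)
n=11: W (go to 9, an L position)
n=12: W (go to 5, an L position)
n=13: L (options 11(W), 7(W), 6(W) are all W)
n=14: L (options 12(W), 8(W), 7(W) are all W)
n=15: W (go to 13, an L position)
n=16: W (go to 14, an L position)
n=17: L (options 15(W), 11(W), 10(W) are all W)
n=18: L (options 16(W), 12(W), 11(W) are all W)
n=19: W (go to 17, an L position)
n=20: W (go to 18, an L position)
n=21: W (go to 14, an L position)

14: L, 21: W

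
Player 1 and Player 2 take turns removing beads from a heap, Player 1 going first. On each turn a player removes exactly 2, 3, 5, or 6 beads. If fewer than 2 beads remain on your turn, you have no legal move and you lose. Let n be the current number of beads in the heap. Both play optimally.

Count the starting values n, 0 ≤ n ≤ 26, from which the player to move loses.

8

Label each position W (a win for the player to move) or L (a loss). A position with no legal move is L; any other position is W exactly when some move reaches an L, and L when every move reaches a W.
n=0: no move → L
n=1: no move → L
n=2: →0(L), so W
n=3: →1(L), so W
n=4: →1(L), so W
n=5: →0(L), so W
n=6: →1(L), so W
n=7: →1(L), so W
n=8: →6(W), 5(W), 3(W), 2(W) — all W, so L
n=9: →7(W), 6(W), 4(W), 3(W) — all W, so L
n=10: →8(L), so W
n=11: →9(L), so W
n=12: →9(L), so W
n=13: →8(L), so W
n=14: →9(L), so W
n=15: →9(L), so W
n=16: →14(W), 13(W), 11(W), 10(W) — all W, so L
n=17: →15(W), 14(W), 12(W), 11(W) — all W, so L
n=18: →16(L), so W
n=19: →17(L), so W
n=20: →17(L), so W
n=21: →16(L), so W
n=22: →17(L), so W
n=23: →17(L), so W
n=24: →22(W), 21(W), 19(W), 18(W) — all W, so L
n=25: →23(W), 22(W), 20(W), 19(W) — all W, so L
n=26: →24(L), so W
L entries with 0 ≤ n ≤ 26: n = 0, 1, 8, 9, 16, 17, 24, 25; that makes 8.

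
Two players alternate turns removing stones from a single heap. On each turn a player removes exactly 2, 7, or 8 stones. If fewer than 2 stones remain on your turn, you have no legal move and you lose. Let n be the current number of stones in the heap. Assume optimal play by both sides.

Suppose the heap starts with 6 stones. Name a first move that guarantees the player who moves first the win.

Remove 2, leaving 4.

Compute win/loss labels from the base case upward. A position with no move is L. Any other position is W if it can reach an L in one move, else L.
n=0: no move → L
n=1: no move → L
n=2: W (go to 0, an L position)
n=3: W (go to 1, an L position)
n=4: L (sole option 2(W) is W)
n=5: L (sole option 3(W) is W)
n=6: W (go to 4, an L position)
From 6, the L positions reachable in one move are: 4.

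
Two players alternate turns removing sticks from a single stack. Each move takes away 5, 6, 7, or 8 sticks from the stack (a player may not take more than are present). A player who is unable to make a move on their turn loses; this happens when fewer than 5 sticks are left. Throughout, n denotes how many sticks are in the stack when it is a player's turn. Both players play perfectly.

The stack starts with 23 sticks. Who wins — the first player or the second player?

Classify positions by backward induction: terminal positions (no move available) are L. From any other position, the mover wins iff some move reaches an L.
n=0: no move → L
n=1: no move → L
n=2: no move → L
n=3: no move → L
n=4: no move → L
n=5: reaches L-position 0 → W
n=6: reaches L-position 1 → W
n=7: reaches L-position 2 → W
n=8: reaches L-position 3 → W
n=9: reaches L-position 4 → W
n=10: reaches L-position 4 → W
n=11: reaches L-position 4 → W
n=12: reaches L-position 4 → W
n=13: only reaches 8(W), 7(W), 6(W), 5(W), all W → L
n=14: only reaches 9(W), 8(W), 7(W), 6(W), all W → L
n=15: only reaches 10(W), 9(W), 8(W), 7(W), all W → L
n=16: only reaches 11(W), 10(W), 9(W), 8(W), all W → L
n=17: only reaches 12(W), 11(W), 10(W), 9(W), all W → L
n=18: reaches L-position 13 → W
n=19: reaches L-position 14 → W
n=20: reaches L-position 15 → W
n=21: reaches L-position 16 → W
n=22: reaches L-position 17 → W
n=23: reaches L-position 17 → W
The starting position 23 is W: the player to move should remove 6, leaving 17, handing over an L position.

The first player wins.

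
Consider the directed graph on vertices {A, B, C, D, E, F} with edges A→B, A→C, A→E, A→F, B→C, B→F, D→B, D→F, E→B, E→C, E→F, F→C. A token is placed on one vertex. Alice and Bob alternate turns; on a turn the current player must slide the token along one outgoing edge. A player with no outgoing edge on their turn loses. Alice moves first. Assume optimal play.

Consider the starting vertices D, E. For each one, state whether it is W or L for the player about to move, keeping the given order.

Positions with no move are L. A position that does have a move is losing for the player to move precisely when every available move leads to a winning position for the opponent. Fill in the labels:
Every edge goes from a vertex to one that appears earlier in the order C, F, B, E, A, D, so processing vertices in that order labels each vertex after all of its successors.
C: no outgoing edge → L
F: reaches L-position C → W
B: reaches L-position C → W
E: reaches L-position C → W
A: reaches L-position C → W
D: only reaches B(W), F(W), all W → L

D: L, E: W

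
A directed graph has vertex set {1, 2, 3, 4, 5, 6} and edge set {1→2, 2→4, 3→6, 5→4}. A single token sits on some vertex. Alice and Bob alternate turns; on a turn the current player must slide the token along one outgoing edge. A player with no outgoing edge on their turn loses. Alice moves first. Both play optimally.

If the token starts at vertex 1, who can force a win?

Bob wins.

Label each position W (a win for the player to move) or L (a loss). A position with no legal move is L; any other position is W exactly when some move reaches an L, and L when every move reaches a W.
Every edge goes from a vertex to one that appears earlier in the order 4, 6, 2, 5, 1, 3, so processing vertices in that order labels each vertex after all of its successors.
4: no outgoing edge → L
6: no outgoing edge → L
2: W (go to 4, an L position)
5: W (go to 4, an L position)
1: L (sole option 2(W) is W)
3: W (go to 6, an L position)
The starting position 1 is L: whatever Alice does, the opponent receives a W position.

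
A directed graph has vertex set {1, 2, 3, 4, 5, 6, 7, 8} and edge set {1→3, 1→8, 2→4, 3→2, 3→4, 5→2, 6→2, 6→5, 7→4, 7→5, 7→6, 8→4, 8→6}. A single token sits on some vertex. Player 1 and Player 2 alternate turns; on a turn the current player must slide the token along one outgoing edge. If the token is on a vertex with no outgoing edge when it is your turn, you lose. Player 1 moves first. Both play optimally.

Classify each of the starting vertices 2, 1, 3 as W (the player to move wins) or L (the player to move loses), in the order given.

Compute win/loss labels from the base case upward. A position with no move is L. Any other position is W if it can reach an L in one move, else L.
Every edge goes from a vertex to one that appears earlier in the order 4, 2, 5, 3, 6, 7, 8, 1, so processing vertices in that order labels each vertex after all of its successors.
4: no outgoing edge → L
2: can move to 4, which is L ⇒ W
5: the only move is to 2(W), a W ⇒ L
3: can move to 4, which is L ⇒ W
6: can move to 5, which is L ⇒ W
7: can move to 5, which is L ⇒ W
8: can move to 4, which is L ⇒ W
1: moves to 8(W), 3(W); every one is W ⇒ L

2: W, 1: L, 3: W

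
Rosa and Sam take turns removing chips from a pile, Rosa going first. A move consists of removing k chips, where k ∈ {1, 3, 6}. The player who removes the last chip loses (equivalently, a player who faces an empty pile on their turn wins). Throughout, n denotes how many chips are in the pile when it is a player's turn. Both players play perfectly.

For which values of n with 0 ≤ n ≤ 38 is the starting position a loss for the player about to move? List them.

1, 3, 5, 10, 12, 14, 19, 21, 23, 28, 30, 32, 37

Positions with no move are W. A position that does have a move is losing for the player to move precisely when every available move leads to a winning position for the opponent. Fill in the labels:
n=0: no move; the opponent has just taken the last chip and therefore loses → W
n=1: →0(W) only, which is W, so L
n=2: →1(L), so W
n=3: →2(W), 0(W) — all W, so L
n=4: →3(L), so W
n=5: →4(W), 2(W) — all W, so L
n=6: →5(L), so W
n=7: →1(L), so W
n=8: →5(L), so W
n=9: →3(L), so W
n=10: →9(W), 7(W), 4(W) — all W, so L
n=11: →10(L), so W
n=12: →11(W), 9(W), 6(W) — all W, so L
n=13: →12(L), so W
n=14: →13(W), 11(W), 8(W) — all W, so L
n=15: →14(L), so W
n=16: →10(L), so W
n=17: →14(L), so W
n=18: →12(L), so W
n=19: →18(W), 16(W), 13(W) — all W, so L
n=20: →19(L), so W
n=21: →20(W), 18(W), 15(W) — all W, so L
n=22: →21(L), so W
n=23: →22(W), 20(W), 17(W) — all W, so L
n=24: →23(L), so W
n=25: →19(L), so W
n=26: →23(L), so W
n=27: →21(L), so W
n=28: →27(W), 25(W), 22(W) — all W, so L
n=29: →28(L), so W
n=30: →29(W), 27(W), 24(W) — all W, so L
n=31: →30(L), so W
n=32: →31(W), 29(W), 26(W) — all W, so L
n=33: →32(L), so W
n=34: →28(L), so W
n=35: →32(L), so W
n=36: →30(L), so W
n=37: →36(W), 34(W), 31(W) — all W, so L
n=38: →37(L), so W
Reading off the rows marked L gives the requested list; there are 13 such values of n.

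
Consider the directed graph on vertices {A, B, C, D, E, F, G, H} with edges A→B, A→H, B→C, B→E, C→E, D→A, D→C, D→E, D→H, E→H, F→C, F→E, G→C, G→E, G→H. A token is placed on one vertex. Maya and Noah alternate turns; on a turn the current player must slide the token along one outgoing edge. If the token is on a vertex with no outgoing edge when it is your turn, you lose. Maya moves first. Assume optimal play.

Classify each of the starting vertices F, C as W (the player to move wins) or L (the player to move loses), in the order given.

Positions with no move are L. A position that does have a move is losing for the player to move precisely when every available move leads to a winning position for the opponent. Fill in the labels:
Every edge goes from a vertex to one that appears earlier in the order H, E, C, B, G, A, D, F, so processing vertices in that order labels each vertex after all of its successors.
H: no outgoing edge → L
E: →H(L), so W
C: →E(W) only, which is W, so L
B: →C(L), so W
G: →C(L), so W
A: →H(L), so W
D: →C(L), so W
F: →C(L), so W

F: W, C: L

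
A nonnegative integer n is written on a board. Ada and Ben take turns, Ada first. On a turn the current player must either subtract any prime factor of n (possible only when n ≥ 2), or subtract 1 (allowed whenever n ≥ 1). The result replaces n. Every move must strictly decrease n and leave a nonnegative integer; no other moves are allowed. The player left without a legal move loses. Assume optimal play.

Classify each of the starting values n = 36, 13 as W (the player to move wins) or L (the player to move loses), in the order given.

36: L, 13: W

Use the standard recursion: the mover loses at a terminal position; elsewhere, the mover wins exactly when some move hands the opponent an L position.
n=0: no move → L
n=1: W (go to 0, an L position)
n=2: W (go to 0, an L position)
n=3: W (go to 0, an L position)
n=4: L (options 2(W), 3(W) are all W)
n=5: W (go to 0, an L position)
n=6: W (go to 4, an L position)
n=7: W (go to 0, an L position)
n=8: L (options 6(W), 7(W) are all W)
n=9: W (go to 8, an L position)
n=10: W (go to 8, an L position)
n=11: W (go to 0, an L position)
n=12: L (options 9(W), 10(W), 11(W) are all W)
n=13: W (go to 0, an L position)
n=14: W (go to 12, an L position)
n=15: W (go to 12, an L position)
n=16: L (options 14(W), 15(W) are all W)
n=17: W (go to 0, an L position)
n=18: W (go to 16, an L position)
n=19: W (go to 0, an L position)
n=20: L (options 15(W), 18(W), 19(W) are all W)
n=21: W (go to 20, an L position)
n=22: W (go to 20, an L position)
n=23: W (go to 0, an L position)
n=24: L (options 21(W), 22(W), 23(W) are all W)
n=25: W (go to 20, an L position)
n=26: W (go to 24, an L position)
n=27: W (go to 24, an L position)
n=28: L (options 21(W), 26(W), 27(W) are all W)
n=29: W (go to 0, an L position)
n=30: W (go to 28, an L position)
n=31: W (go to 0, an L position)
n=32: L (options 30(W), 31(W) are all W)
n=33: W (go to 32, an L position)
n=34: W (go to 32, an L position)
n=35: W (go to 28, an L position)
n=36: L (options 33(W), 34(W), 35(W) are all W)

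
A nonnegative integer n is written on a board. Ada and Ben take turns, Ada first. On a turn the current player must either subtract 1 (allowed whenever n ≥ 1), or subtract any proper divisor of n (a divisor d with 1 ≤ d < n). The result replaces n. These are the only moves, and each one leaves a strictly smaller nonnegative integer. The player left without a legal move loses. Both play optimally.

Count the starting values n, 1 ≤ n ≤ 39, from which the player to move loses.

Positions with no move are L. A position that does have a move is losing for the player to move precisely when every available move leads to a winning position for the opponent. Fill in the labels:
n=0: no move → L
n=1: →0(L), so W
n=2: →1(W) only, which is W, so L
n=3: →2(L), so W
n=4: →2(L), so W
n=5: →4(W) only, which is W, so L
n=6: →5(L), so W
n=7: →6(W) only, which is W, so L
n=8: →7(L), so W
n=9: →6(W), 8(W) — all W, so L
n=10: →5(L), so W
n=11: →10(W) only, which is W, so L
n=12: →9(L), so W
n=13: →12(W) only, which is W, so L
n=14: →7(L), so W
n=15: →10(W), 12(W), 14(W) — all W, so L
n=16: →15(L), so W
n=17: →16(W) only, which is W, so L
n=18: →9(L), so W
n=19: →18(W) only, which is W, so L
n=20: →15(L), so W
n=21: →14(W), 18(W), 20(W) — all W, so L
n=22: →11(L), so W
n=23: →22(W) only, which is W, so L
n=24: →21(L), so W
n=25: →20(W), 24(W) — all W, so L
n=26: →13(L), so W
n=27: →18(W), 24(W), 26(W) — all W, so L
n=28: →21(L), so W
n=29: →28(W) only, which is W, so L
n=30: →15(L), so W
n=31: →30(W) only, which is W, so L
n=32: →31(L), so W
n=33: →22(W), 30(W), 32(W) — all W, so L
n=34: →17(L), so W
n=35: →28(W), 30(W), 34(W) — all W, so L
n=36: →27(L), so W
n=37: →36(W) only, which is W, so L
n=38: →19(L), so W
n=39: →26(W), 36(W), 38(W) — all W, so L
L entries with 1 ≤ n ≤ 39 (n=0 is outside the asked range and is not counted): n = 2, 5, 7, 9, 11, 13, 15, 17, 19, 21, 23, 25, 27, 29, 31, 33, 35, 37, 39; that makes 19.

19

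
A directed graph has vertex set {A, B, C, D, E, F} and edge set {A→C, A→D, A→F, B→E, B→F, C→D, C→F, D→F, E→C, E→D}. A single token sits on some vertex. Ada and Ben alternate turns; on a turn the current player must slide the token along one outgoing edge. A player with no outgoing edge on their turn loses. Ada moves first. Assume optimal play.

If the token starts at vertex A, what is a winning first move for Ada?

Move to F.

Classify positions by backward induction: terminal positions (no move available) are L. From any other position, the mover wins iff some move reaches an L.
Every edge goes from a vertex to one that appears earlier in the order F, D, C, A, E, B, so processing vertices in that order labels each vertex after all of its successors.
F: no outgoing edge → L
D: →F(L), so W
C: →F(L), so W
A: →F(L), so W
E: →C(W), D(W) — all W, so L
B: →E(L), so W
From A, the L positions reachable in one move are: F.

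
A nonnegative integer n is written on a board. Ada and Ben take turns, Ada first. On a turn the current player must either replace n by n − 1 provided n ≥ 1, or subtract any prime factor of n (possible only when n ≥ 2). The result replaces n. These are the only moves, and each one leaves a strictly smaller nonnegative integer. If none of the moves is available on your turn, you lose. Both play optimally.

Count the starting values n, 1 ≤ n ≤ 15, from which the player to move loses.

Compute win/loss labels from the base case upward. A position with no move is L. Any other position is W if it can reach an L in one move, else L.
n=0: no move → L
n=1: reaches L-position 0 → W
n=2: reaches L-position 0 → W
n=3: reaches L-position 0 → W
n=4: only reaches 2(W), 3(W), all W → L
n=5: reaches L-position 0 → W
n=6: reaches L-position 4 → W
n=7: reaches L-position 0 → W
n=8: only reaches 6(W), 7(W), all W → L
n=9: reaches L-position 8 → W
n=10: reaches L-position 8 → W
n=11: reaches L-position 0 → W
n=12: only reaches 9(W), 10(W), 11(W), all W → L
n=13: reaches L-position 0 → W
n=14: reaches L-position 12 → W
n=15: reaches L-position 12 → W
L entries with 1 ≤ n ≤ 15 (n=0 is outside the asked range and is not counted): n = 4, 8, 12; that makes 3.

3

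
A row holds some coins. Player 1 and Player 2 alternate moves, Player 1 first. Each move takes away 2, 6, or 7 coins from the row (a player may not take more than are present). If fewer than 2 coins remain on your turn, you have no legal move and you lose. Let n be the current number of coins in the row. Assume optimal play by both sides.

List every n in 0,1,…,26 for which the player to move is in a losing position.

Label each position W (a win for the player to move) or L (a loss). A position with no legal move is L; any other position is W exactly when some move reaches an L, and L when every move reaches a W.
n=0: no move → L
n=1: no move → L
n=2: →0(L), so W
n=3: →1(L), so W
n=4: →2(W) only, which is W, so L
n=5: →3(W) only, which is W, so L
n=6: →4(L), so W
n=7: →5(L), so W
n=8: →1(L), so W
n=9: →7(W), 3(W), 2(W) — all W, so L
n=10: →4(L), so W
n=11: →9(L), so W
n=12: →5(L), so W
n=13: →11(W), 7(W), 6(W) — all W, so L
n=14: →12(W), 8(W), 7(W) — all W, so L
n=15: →13(L), so W
n=16: →14(L), so W
n=17: →15(W), 11(W), 10(W) — all W, so L
n=18: →16(W), 12(W), 11(W) — all W, so L
n=19: →17(L), so W
n=20: →18(L), so W
n=21: →14(L), so W
n=22: →20(W), 16(W), 15(W) — all W, so L
n=23: →17(L), so W
n=24: →22(L), so W
n=25: →18(L), so W
n=26: →24(W), 20(W), 19(W) — all W, so L
The losing starting values of n are exactly the entries labelled L in this table (11 of them).

0, 1, 4, 5, 9, 13, 14, 17, 18, 22, 26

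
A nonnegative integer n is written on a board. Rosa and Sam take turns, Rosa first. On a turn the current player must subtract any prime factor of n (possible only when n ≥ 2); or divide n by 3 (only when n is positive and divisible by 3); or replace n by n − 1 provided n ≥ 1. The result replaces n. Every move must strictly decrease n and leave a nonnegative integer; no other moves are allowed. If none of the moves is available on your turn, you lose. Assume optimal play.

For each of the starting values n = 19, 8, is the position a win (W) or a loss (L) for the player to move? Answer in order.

19: W, 8: L

Use the standard recursion: the mover loses at a terminal position; elsewhere, the mover wins exactly when some move hands the opponent an L position.
n=0: no move → L
n=1: can move to 0, which is L ⇒ W
n=2: can move to 0, which is L ⇒ W
n=3: can move to 0, which is L ⇒ W
n=4: moves to 2(W), 3(W); every one is W ⇒ L
n=5: can move to 0, which is L ⇒ W
n=6: can move to 4, which is L ⇒ W
n=7: can move to 0, which is L ⇒ W
n=8: moves to 6(W), 7(W); every one is W ⇒ L
n=9: can move to 8, which is L ⇒ W
n=10: can move to 8, which is L ⇒ W
n=11: can move to 0, which is L ⇒ W
n=12: can move to 4, which is L ⇒ W
n=13: can move to 0, which is L ⇒ W
n=14: moves to 7(W), 12(W), 13(W); every one is W ⇒ L
n=15: can move to 14, which is L ⇒ W
n=16: can move to 14, which is L ⇒ W
n=17: can move to 0, which is L ⇒ W
n=18: moves to 6(W), 15(W), 16(W), 17(W); every one is W ⇒ L
n=19: can move to 0, which is L ⇒ W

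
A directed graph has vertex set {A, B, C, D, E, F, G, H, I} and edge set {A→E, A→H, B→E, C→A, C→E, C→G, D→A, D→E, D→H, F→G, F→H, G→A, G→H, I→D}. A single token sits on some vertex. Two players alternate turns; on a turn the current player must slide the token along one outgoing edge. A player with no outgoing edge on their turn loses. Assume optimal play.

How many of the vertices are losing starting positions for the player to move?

3

Work bottom-up. With no move the player to move loses. Otherwise the position is W if at least one move leads to an L position for the opponent, and L if every move leads to a W.
Every edge goes from a vertex to one that appears earlier in the order H, E, A, D, G, I, F, C, B, so processing vertices in that order labels each vertex after all of its successors.
H: no outgoing edge → L
E: no outgoing edge → L
A: →E(L), so W
D: →E(L), so W
G: →H(L), so W
I: →D(W) only, which is W, so L
F: →H(L), so W
C: →E(L), so W
B: →E(L), so W
The L vertices are E, H, I; that is 3 in all.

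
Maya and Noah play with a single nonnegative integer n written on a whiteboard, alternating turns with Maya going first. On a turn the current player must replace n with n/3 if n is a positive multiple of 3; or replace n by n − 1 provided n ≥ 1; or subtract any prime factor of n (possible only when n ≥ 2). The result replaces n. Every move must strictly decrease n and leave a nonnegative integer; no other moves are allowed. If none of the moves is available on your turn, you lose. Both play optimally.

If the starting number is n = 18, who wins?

Noah wins.

Classify positions by backward induction: terminal positions (no move available) are L. From any other position, the mover wins iff some move reaches an L.
n=0: no move → L
n=1: W (go to 0, an L position)
n=2: W (go to 0, an L position)
n=3: W (go to 0, an L position)
n=4: L (options 2(W), 3(W) are all W)
n=5: W (go to 0, an L position)
n=6: W (go to 4, an L position)
n=7: W (go to 0, an L position)
n=8: L (options 6(W), 7(W) are all W)
n=9: W (go to 8, an L position)
n=10: W (go to 8, an L position)
n=11: W (go to 0, an L position)
n=12: W (go to 4, an L position)
n=13: W (go to 0, an L position)
n=14: L (options 7(W), 12(W), 13(W) are all W)
n=15: W (go to 14, an L position)
n=16: W (go to 14, an L position)
n=17: W (go to 0, an L position)
n=18: L (options 6(W), 15(W), 16(W), 17(W) are all W)
Every move from 18 reaches a W position, so the mover loses.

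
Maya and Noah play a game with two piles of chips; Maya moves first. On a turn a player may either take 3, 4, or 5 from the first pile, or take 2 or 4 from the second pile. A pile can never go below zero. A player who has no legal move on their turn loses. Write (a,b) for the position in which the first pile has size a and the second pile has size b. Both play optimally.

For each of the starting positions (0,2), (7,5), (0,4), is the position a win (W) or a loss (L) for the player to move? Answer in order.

(0,2): W, (7,5): L, (0,4): W

Classify positions by backward induction: terminal positions (no move available) are L. From any other position, the mover wins iff some move reaches an L.
No move ever increases a pile, so every position that can arise here has a ≤ 7 and b ≤ 5; it is enough to label the cells with 0 ≤ a ≤ 7 and 0 ≤ b ≤ 5.
Every move lowers a or b (never raises either), so fill the grid row by row in increasing a, and left to right within a row: each cell's successors are then already labelled.
      b=0  b=1  b=2  b=3  b=4  b=5
a=0:    L    L    W    W    W    W
a=1:    L    L    W    W    W    W
a=2:    L    L    W    W    W    W
a=3:    W    W    L    L    W    W
a=4:    W    W    L    L    W    W
a=5:    W    W    L    L    W    W
a=6:    W    W    W    W    L    L
a=7:    W    W    W    W    L    L
Cells with no legal move (terminal, hence L): (0,0), (0,1), (1,0), (1,1), (2,0), (2,1).
The remaining L cells, each justified by listing all of its moves:
(3,2): only reaches (0,2)(W), (3,0)(W), all W → L
(3,3): only reaches (0,3)(W), (3,1)(W), all W → L
(4,2): only reaches (1,2)(W), (0,2)(W), (4,0)(W), all W → L
(4,3): only reaches (1,3)(W), (0,3)(W), (4,1)(W), all W → L
(5,2): only reaches (2,2)(W), (1,2)(W), (0,2)(W), (5,0)(W), all W → L
(5,3): only reaches (2,3)(W), (1,3)(W), (0,3)(W), (5,1)(W), all W → L
(6,4): only reaches (3,4)(W), (2,4)(W), (1,4)(W), (6,2)(W), (6,0)(W), all W → L
(6,5): only reaches (3,5)(W), (2,5)(W), (1,5)(W), (6,3)(W), (6,1)(W), all W → L
(7,4): only reaches (4,4)(W), (3,4)(W), (2,4)(W), (7,2)(W), (7,0)(W), all W → L
(7,5): only reaches (4,5)(W), (3,5)(W), (2,5)(W), (7,3)(W), (7,1)(W), all W → L
Every other cell has at least one move into one of the L cells above, so it is W.
(0,2): the move to (0,0) reaches an L cell, so W
(7,5): one of the L cells justified above, so L
(0,4): the move to (0,0) reaches an L cell, so W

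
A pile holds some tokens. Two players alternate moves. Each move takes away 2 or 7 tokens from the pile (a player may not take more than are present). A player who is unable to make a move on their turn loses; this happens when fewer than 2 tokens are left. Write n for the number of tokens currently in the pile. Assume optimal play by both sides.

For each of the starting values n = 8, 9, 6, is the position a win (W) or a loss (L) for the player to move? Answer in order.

8: W, 9: L, 6: W

Use the standard recursion: the mover loses at a terminal position; elsewhere, the mover wins exactly when some move hands the opponent an L position.
n=0: no move → L
n=1: no move → L
n=2: W (go to 0, an L position)
n=3: W (go to 1, an L position)
n=4: L (sole option 2(W) is W)
n=5: L (sole option 3(W) is W)
n=6: W (go to 4, an L position)
n=7: W (go to 5, an L position)
n=8: W (go to 1, an L position)
n=9: L (options 7(W), 2(W) are all W)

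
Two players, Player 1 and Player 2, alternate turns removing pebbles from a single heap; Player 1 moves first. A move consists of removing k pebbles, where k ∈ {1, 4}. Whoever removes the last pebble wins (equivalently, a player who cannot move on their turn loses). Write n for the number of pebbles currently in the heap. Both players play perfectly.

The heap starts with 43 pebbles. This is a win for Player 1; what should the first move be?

Classify positions by backward induction: terminal positions (no move available) are L. From any other position, the mover wins iff some move reaches an L.
n=0: no move → L
n=1: reaches L-position 0 → W
n=2: only reaches 1(W), which is W → L
n=3: reaches L-position 2 → W
n=4: reaches L-position 0 → W
n=5: only reaches 4(W), 1(W), all W → L
n=6: reaches L-position 5 → W
n=7: only reaches 6(W), 3(W), all W → L
n=8: reaches L-position 7 → W
n=9: reaches L-position 5 → W
n=10: only reaches 9(W), 6(W), all W → L
n=11: reaches L-position 10 → W
n=12: only reaches 11(W), 8(W), all W → L
n=13: reaches L-position 12 → W
n=14: reaches L-position 10 → W
n=15: only reaches 14(W), 11(W), all W → L
n=16: reaches L-position 15 → W
n=17: only reaches 16(W), 13(W), all W → L
n=18: reaches L-position 17 → W
n=19: reaches L-position 15 → W
n=20: only reaches 19(W), 16(W), all W → L
n=21: reaches L-position 20 → W
n=22: only reaches 21(W), 18(W), all W → L
n=23: reaches L-position 22 → W
n=24: reaches L-position 20 → W
n=25: only reaches 24(W), 21(W), all W → L
n=26: reaches L-position 25 → W
n=27: only reaches 26(W), 23(W), all W → L
n=28: reaches L-position 27 → W
n=29: reaches L-position 25 → W
n=30: only reaches 29(W), 26(W), all W → L
n=31: reaches L-position 30 → W
n=32: only reaches 31(W), 28(W), all W → L
n=33: reaches L-position 32 → W
n=34: reaches L-position 30 → W
n=35: only reaches 34(W), 31(W), all W → L
n=36: reaches L-position 35 → W
n=37: only reaches 36(W), 33(W), all W → L
n=38: reaches L-position 37 → W
n=39: reaches L-position 35 → W
n=40: only reaches 39(W), 36(W), all W → L
n=41: reaches L-position 40 → W
n=42: only reaches 41(W), 38(W), all W → L
n=43: reaches L-position 42 → W
From 43, the L positions reachable in one move are: 42.

Remove 1, leaving 42.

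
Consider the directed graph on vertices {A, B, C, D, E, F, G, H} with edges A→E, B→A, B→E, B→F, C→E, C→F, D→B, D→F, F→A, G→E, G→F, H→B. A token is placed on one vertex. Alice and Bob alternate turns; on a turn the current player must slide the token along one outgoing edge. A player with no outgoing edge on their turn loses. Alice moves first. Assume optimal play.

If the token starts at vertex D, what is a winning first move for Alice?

Move to F.

Build the W/L table. Terminal = L. A non-terminal position is W if it has a move to some L; otherwise it is L.
Every edge goes from a vertex to one that appears earlier in the order E, A, F, B, D, G, C, H, so processing vertices in that order labels each vertex after all of its successors.
E: no outgoing edge → L
A: reaches L-position E → W
F: only reaches A(W), which is W → L
B: reaches L-position F → W
D: reaches L-position F → W
G: reaches L-position F → W
C: reaches L-position F → W
H: only reaches B(W), which is W → L
From D, the L positions reachable in one move are: F.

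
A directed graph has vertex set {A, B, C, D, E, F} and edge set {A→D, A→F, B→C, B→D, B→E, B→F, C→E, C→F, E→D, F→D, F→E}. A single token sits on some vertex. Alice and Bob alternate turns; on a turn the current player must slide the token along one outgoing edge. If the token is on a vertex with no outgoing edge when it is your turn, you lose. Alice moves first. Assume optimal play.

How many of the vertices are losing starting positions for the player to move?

2

Positions with no move are L. A position that does have a move is losing for the player to move precisely when every available move leads to a winning position for the opponent. Fill in the labels:
Every edge goes from a vertex to one that appears earlier in the order D, E, F, C, A, B, so processing vertices in that order labels each vertex after all of its successors.
D: no outgoing edge → L
E: can move to D, which is L ⇒ W
F: can move to D, which is L ⇒ W
C: moves to F(W), E(W); every one is W ⇒ L
A: can move to D, which is L ⇒ W
B: can move to C, which is L ⇒ W
The L vertices are C, D; that is 2 in all.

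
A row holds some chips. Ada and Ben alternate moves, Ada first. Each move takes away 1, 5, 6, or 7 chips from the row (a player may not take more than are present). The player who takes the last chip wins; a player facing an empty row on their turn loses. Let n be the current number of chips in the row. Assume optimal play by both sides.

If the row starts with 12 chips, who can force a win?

Ben wins.

Label each position W (a win for the player to move) or L (a loss). A position with no legal move is L; any other position is W exactly when some move reaches an L, and L when every move reaches a W.
n=0: no move → L
n=1: can move to 0, which is L ⇒ W
n=2: the only move is to 1(W), a W ⇒ L
n=3: can move to 2, which is L ⇒ W
n=4: the only move is to 3(W), a W ⇒ L
n=5: can move to 4, which is L ⇒ W
n=6: can move to 0, which is L ⇒ W
n=7: can move to 2, which is L ⇒ W
n=8: can move to 2, which is L ⇒ W
n=9: can move to 4, which is L ⇒ W
n=10: can move to 4, which is L ⇒ W
n=11: can move to 4, which is L ⇒ W
n=12: moves to 11(W), 7(W), 6(W), 5(W); every one is W ⇒ L
The starting position 12 is L: whatever Ada does, the opponent receives a W position.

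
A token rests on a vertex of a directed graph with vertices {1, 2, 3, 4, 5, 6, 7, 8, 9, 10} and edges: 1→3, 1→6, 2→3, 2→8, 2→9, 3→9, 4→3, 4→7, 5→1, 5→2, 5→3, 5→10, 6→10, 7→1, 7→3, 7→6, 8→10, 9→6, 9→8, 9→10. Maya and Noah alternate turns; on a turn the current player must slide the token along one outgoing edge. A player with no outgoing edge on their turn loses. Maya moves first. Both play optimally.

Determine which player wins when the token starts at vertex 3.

Use the standard recursion: the mover loses at a terminal position; elsewhere, the mover wins exactly when some move hands the opponent an L position.
Every edge goes from a vertex to one that appears earlier in the order 10, 8, 6, 9, 3, 1, 2, 7, 5, 4, so processing vertices in that order labels each vertex after all of its successors.
10: no outgoing edge → L
8: W (go to 10, an L position)
6: W (go to 10, an L position)
9: W (go to 10, an L position)
3: L (sole option 9(W) is W)
1: W (go to 3, an L position)
2: W (go to 3, an L position)
7: W (go to 3, an L position)
5: W (go to 3, an L position)
4: W (go to 3, an L position)
Every move from 3 reaches a W position, so the mover loses.

Noah wins.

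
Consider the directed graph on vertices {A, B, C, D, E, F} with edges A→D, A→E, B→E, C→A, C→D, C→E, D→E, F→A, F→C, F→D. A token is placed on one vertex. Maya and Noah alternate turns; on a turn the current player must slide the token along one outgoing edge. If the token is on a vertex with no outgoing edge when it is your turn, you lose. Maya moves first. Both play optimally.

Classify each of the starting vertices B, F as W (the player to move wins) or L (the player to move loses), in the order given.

Label each position W (a win for the player to move) or L (a loss). A position with no legal move is L; any other position is W exactly when some move reaches an L, and L when every move reaches a W.
Every edge goes from a vertex to one that appears earlier in the order E, D, A, C, B, F, so processing vertices in that order labels each vertex after all of its successors.
E: no outgoing edge → L
D: →E(L), so W
A: →E(L), so W
C: →E(L), so W
B: →E(L), so W
F: →C(W), A(W), D(W) — all W, so L

B: W, F: L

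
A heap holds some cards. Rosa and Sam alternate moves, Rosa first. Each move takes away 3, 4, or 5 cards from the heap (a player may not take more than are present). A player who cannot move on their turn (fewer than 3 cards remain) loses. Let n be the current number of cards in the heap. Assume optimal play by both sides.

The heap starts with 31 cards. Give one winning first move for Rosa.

Work bottom-up. With no move the player to move loses. Otherwise the position is W if at least one move leads to an L position for the opponent, and L if every move leads to a W.
n=0: no move → L
n=1: no move → L
n=2: no move → L
n=3: →0(L), so W
n=4: →1(L), so W
n=5: →2(L), so W
n=6: →2(L), so W
n=7: →2(L), so W
n=8: →5(W), 4(W), 3(W) — all W, so L
n=9: →6(W), 5(W), 4(W) — all W, so L
n=10: →7(W), 6(W), 5(W) — all W, so L
n=11: →8(L), so W
n=12: →9(L), so W
n=13: →10(L), so W
n=14: →10(L), so W
n=15: →10(L), so W
n=16: →13(W), 12(W), 11(W) — all W, so L
n=17: →14(W), 13(W), 12(W) — all W, so L
n=18: →15(W), 14(W), 13(W) — all W, so L
n=19: →16(L), so W
n=20: →17(L), so W
n=21: →18(L), so W
n=22: →18(L), so W
n=23: →18(L), so W
n=24: →21(W), 20(W), 19(W) — all W, so L
n=25: →22(W), 21(W), 20(W) — all W, so L
n=26: →23(W), 22(W), 21(W) — all W, so L
n=27: →24(L), so W
n=28: →25(L), so W
n=29: →26(L), so W
n=30: →26(L), so W
n=31: →26(L), so W
From 31, the L positions reachable in one move are: 26.

Remove 5, leaving 26.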